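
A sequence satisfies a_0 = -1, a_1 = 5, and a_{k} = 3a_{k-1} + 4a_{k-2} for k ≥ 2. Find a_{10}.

The ordinary generating function has denominator 1 - 3x - 4x^2.
Iterating the recurrence: a_0,…,a_{10} = -1, 5, 11, 53, 203, 821, 3275, 13109, 52427, 209717, 838859.

838859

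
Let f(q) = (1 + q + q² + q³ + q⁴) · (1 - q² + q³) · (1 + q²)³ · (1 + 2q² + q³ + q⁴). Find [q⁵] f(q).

(1 + q + q² + q³ + q⁴) has coefficients 1,1,1,1,1 for degrees 0…4.
(1 - q² + q³) has coefficients 1,0,-1,1,0,0 for degrees 0…5.
Multiplying by (1 + q²)³ gives running coefficients 1,0,2,1,0,3 for degrees 0…5.
Finally multiplying by (1 + 2q² + q³ + q⁴), the product of all factors after the first has coefficients 1,0,4,2,5,7 for degrees 0…5.
[q⁵] = 1·7 + 1·5 + 1·2 + 1·4 + 1·0 = 18.

18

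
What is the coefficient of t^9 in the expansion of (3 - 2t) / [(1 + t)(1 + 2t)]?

Partial fractions give a closed form: a_n = (-5)·(-1)^n + (8)·(-2)^n.
At n = 9: a_9 = -4091.

-4091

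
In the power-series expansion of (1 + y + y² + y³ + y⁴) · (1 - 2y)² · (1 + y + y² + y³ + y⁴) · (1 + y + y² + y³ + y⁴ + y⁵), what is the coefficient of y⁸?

(1 + y + y² + y³ + y⁴) has coefficients 1,1,1,1,1 for degrees 0…4.
(1 - 2y)² has coefficients 1,-4,4,0,0,0,0,0,0 for degrees 0…8.
Multiplying by (1 + y + y² + y³ + y⁴) gives running coefficients 1,-3,1,1,1,0,4,0,0 for degrees 0…8.
Finally multiplying by (1 + y + y² + y³ + y⁴ + y⁵), the product of all factors after the first has coefficients 1,-2,-1,0,1,1,4,7,6 for degrees 0…8.
[y⁸] = 1·6 + 1·7 + 1·4 + 1·1 + 1·1 = 19.

19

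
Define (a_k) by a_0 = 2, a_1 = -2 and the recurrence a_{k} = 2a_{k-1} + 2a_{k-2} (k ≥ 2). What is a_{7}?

The ordinary generating function has denominator 1 - 2q - 2q^2.
Iterating the recurrence: a_0,…,a_{7} = 2, -2, 0, -4, -8, -24, -64, -176.

-176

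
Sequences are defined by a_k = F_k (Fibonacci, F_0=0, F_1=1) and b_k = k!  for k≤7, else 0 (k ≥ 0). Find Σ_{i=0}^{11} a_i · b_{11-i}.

20330

This is [x^11] in the product of the two ordinary generating functions.
Σ = 0·0 + 1·0 + 1·0 + 2·0 + 3·5040 + 5·720 + 8·120 + 13·24 + 21·6 + 34·2 + 55·1 + 89·1 = 20330.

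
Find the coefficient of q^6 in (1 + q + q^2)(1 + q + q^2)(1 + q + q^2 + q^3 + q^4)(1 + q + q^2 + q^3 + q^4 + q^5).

40

(1 + q + q^2) has coefficients 1,1,1 for degrees 0…2.
(1 + q + q^2) has coefficients 1,1,1,0,0,0,0 for degrees 0…6.
Multiplying by (1 + q + q^2 + q^3 + q^4) gives running coefficients 1,2,3,3,3,2,1 for degrees 0…6.
Finally multiplying by (1 + q + q^2 + q^3 + q^4 + q^5), the product of all factors after the first has coefficients 1,3,6,9,12,14,14 for degrees 0…6.
[q^6] = 1·14 + 1·14 + 1·12 = 40.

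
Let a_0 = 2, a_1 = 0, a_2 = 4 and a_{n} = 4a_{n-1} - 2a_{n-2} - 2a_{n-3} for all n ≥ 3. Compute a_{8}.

4112

The ordinary generating function has denominator 1 - 4t + 2t^2 + 2t^3.
Iterating the recurrence: a_0,…,a_{8} = 2, 0, 4, 12, 40, 128, 408, 1296, 4112.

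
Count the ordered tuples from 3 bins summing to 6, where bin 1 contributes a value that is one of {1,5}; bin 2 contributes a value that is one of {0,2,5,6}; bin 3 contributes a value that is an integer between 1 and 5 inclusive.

The generating function for the choices is (y + y^5)·(1 + y^2 + y^5 + y^6)·(y + y^2 + y^3 + y^4 + y^5); the count is [y^6].
(y + y^5) has coefficients 0,1,0,0,0,1 for degrees 0…5.
(1 + y^2 + y^5 + y^6) has coefficients 1,0,1,0,0,1,1 for degrees 0…6.
Finally multiplying by (y + y^2 + y^3 + y^4 + y^5), the product of all factors after the first has coefficients 0,1,1,2,2,2,2 for degrees 0…6.
[y^6] = 1·2 + 1·1 = 3.

3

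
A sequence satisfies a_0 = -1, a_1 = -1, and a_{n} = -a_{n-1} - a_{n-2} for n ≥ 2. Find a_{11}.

The ordinary generating function has denominator 1 + z + z^2.
Iterating the recurrence: a_0,…,a_{11} = -1, -1, 2, -1, -1, 2, -1, -1, 2, -1, -1, 2.

2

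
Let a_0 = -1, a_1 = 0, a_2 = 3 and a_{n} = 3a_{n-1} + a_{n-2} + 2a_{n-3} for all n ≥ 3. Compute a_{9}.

12095

The ordinary generating function has denominator 1 - 3y - y^2 - 2y^3.
Iterating the recurrence: a_0,…,a_{9} = -1, 0, 3, 7, 24, 85, 293, 1012, 3499, 12095.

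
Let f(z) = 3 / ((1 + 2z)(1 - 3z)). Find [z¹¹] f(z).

Partial fractions give a closed form: a_n = (6/5)·(-2)^n + (9/5)·3^n.
At n = 11: a_11 = 316407.

316407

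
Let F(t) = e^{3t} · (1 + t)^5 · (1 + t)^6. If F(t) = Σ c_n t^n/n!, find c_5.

297738

The EGF product rule gives c_5 = Σ_{k_1+k_2+k_3=5} C(5; k_1,k_2,k_3) · ∏ g_i(k_i), where e^{3t} gives (3)^k; (1+t)^5 gives the falling factorial (5)_k; (1+t)^6 gives the falling factorial (6)_k.
g_1(k) for k = 0…5: 1, 3, 9, 27, 81, 243.
g_2(k) for k = 0…5: 1, 5, 20, 60, 120, 120.
g_3(k) for k = 0…5: 1, 6, 30, 120, 360, 720.
First combine the last two factors: h(k) = Σ_j C(k,j)·g_2(j)·g_3(k−j) for k = 0…5: 1, 11, 110, 990, 7920, 55440.
c_5 = Σ_k C(5,k)·g_1(k)·h(5−k) = 1·1·55440 + 5·3·7920 + 10·9·990 + 10·27·110 + 5·81·11 + 1·243·1 = 55440 + 118800 + 89100 + 29700 + 4455 + 243 = 297738.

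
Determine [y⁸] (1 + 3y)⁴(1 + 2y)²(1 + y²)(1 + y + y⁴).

(1 + 3y)⁴ has coefficients 1,12,54,108,81 for degrees 0…4.
(1 + 2y)² has coefficients 1,4,4,0,0,0,0,0,0 for degrees 0…8.
Multiplying by (1 + y²) gives running coefficients 1,4,5,4,4,0,0,0,0 for degrees 0…8.
Finally multiplying by (1 + y + y⁴), the product of all factors after the first has coefficients 1,5,9,9,9,8,5,4,4 for degrees 0…8.
[y⁸] = 1·4 + 12·4 + 54·5 + 108·8 + 81·9 = 1915.

1915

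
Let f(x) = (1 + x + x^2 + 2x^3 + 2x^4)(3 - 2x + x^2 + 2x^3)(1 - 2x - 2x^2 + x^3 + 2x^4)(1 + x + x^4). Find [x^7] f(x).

(1 + x + x^2 + 2x^3 + 2x^4) has coefficients 1,1,1,2,2 for degrees 0…4.
(3 - 2x + x^2 + 2x^3) has coefficients 3,-2,1,2,0,0,0,0 for degrees 0…7.
Multiplying by (1 - 2x - 2x^2 + x^3 + 2x^4) gives running coefficients 3,-8,-1,7,-2,-7,4,4 for degrees 0…7.
Finally multiplying by (1 + x + x^4), the product of all factors after the first has coefficients 3,-5,-9,6,8,-17,-4,15 for degrees 0…7.
[x^7] = 1·15 + 1·(-4) + 1·(-17) + 2·8 + 2·6 = 22.

22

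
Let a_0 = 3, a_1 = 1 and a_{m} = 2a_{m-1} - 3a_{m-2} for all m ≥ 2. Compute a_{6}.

89

The ordinary generating function has denominator 1 - 2z + 3z^2.
Iterating the recurrence: a_0,…,a_{6} = 3, 1, -7, -17, -13, 25, 89.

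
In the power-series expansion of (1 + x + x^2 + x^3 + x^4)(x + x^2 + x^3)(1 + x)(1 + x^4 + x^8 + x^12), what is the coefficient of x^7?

(1 + x + x^2 + x^3 + x^4) has coefficients 1,1,1,1,1 for degrees 0…4.
(x + x^2 + x^3) has coefficients 0,1,1,1,0,0,0,0 for degrees 0…7.
Multiplying by (1 + x) gives running coefficients 0,1,2,2,1,0,0,0 for degrees 0…7.
Finally multiplying by (1 + x^4 + x^8 + x^12), the product of all factors after the first has coefficients 0,1,2,2,1,1,2,2 for degrees 0…7.
[x^7] = 1·2 + 1·2 + 1·1 + 1·1 + 1·2 = 8.

8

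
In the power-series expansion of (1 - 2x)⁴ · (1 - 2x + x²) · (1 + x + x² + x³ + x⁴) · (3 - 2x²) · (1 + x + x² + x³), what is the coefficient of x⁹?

-61

(1 - 2x)⁴ has coefficients 1,-8,24,-32,16 for degrees 0…4.
(1 - 2x + x²) has coefficients 1,-2,1,0,0,0,0,0,0,0 for degrees 0…9.
Multiplying by (1 + x + x² + x³ + x⁴) gives running coefficients 1,-1,0,0,0,-1,1,0,0,0 for degrees 0…9.
Multiplying by (3 - 2x²) gives running coefficients 3,-3,-2,2,0,-3,3,2,-2,0 for degrees 0…9.
Finally multiplying by (1 + x + x² + x³), the product of all factors after the first has coefficients 3,0,-2,0,-3,-3,2,2,0,3 for degrees 0…9.
[x⁹] = 1·3 − 8·0 + 24·2 − 32·2 + 16·(-3) = -61.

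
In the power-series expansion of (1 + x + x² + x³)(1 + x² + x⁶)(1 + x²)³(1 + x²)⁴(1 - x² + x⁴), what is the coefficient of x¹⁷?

(1 + x + x² + x³) has coefficients 1,1,1,1 for degrees 0…3.
(1 + x² + x⁶) has coefficients 1,0,1,0,0,0,1,0,0,0,0,0,0,0,0,0,0,0 for degrees 0…17.
Multiplying by (1 + x²)³ gives running coefficients 1,0,4,0,6,0,5,0,4,0,3,0,1,0,0,0,0,0 for degrees 0…17.
Multiplying by (1 + x²)⁴ gives running coefficients 1,0,8,0,28,0,57,0,77,0,77,0,63,0,43,0,22,0 for degrees 0…17.
Finally multiplying by (1 - x² + x⁴), the product of all factors after the first has coefficients 1,0,7,0,21,0,37,0,48,0,57,0,63,0,57,0,42,0 for degrees 0…17.
[x¹⁷] = 1·0 + 1·42 + 1·0 + 1·57 = 99.

99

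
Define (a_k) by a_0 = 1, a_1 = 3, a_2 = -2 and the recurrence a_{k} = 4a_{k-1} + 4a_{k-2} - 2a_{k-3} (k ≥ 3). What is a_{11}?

-175600

The ordinary generating function has denominator 1 - 4q - 4q^2 + 2q^3.
Iterating the recurrence: a_0,…,a_{11} = 1, 3, -2, 2, -6, -12, -76, -340, -1640, -7768, -36952, -175600.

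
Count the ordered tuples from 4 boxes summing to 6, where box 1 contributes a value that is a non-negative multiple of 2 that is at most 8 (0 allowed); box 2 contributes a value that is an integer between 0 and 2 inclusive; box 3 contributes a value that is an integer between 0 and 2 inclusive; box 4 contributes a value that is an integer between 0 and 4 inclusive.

22

The generating function for the choices is (1 + x^2 + x^4 + x^6 + x^8)·(1 + x + x^2)·(1 + x + x^2)·(1 + x + x^2 + x^3 + x^4); the count is [x^6].
(1 + x^2 + x^4 + x^6 + x^8) has coefficients 1,0,1,0,1,0,1 for degrees 0…6.
(1 + x + x^2) has coefficients 1,1,1,0,0,0,0 for degrees 0…6.
Multiplying by (1 + x + x^2) gives running coefficients 1,2,3,2,1,0,0 for degrees 0…6.
Finally multiplying by (1 + x + x^2 + x^3 + x^4), the product of all factors after the first has coefficients 1,3,6,8,9,8,6 for degrees 0…6.
[x^6] = 1·6 + 1·9 + 1·6 + 1·1 = 22.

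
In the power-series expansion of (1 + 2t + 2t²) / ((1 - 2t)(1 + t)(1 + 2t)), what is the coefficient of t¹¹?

Partial fractions give a closed form: a_n = (5/6)·2^n + (-1/3)·(-1)^n + (1/2)·(-2)^n.
At n = 11: a_11 = 683.

683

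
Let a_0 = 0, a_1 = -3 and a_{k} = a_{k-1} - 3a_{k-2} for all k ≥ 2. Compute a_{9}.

222

The ordinary generating function has denominator 1 - q + 3q^2.
Iterating the recurrence: a_0,…,a_{9} = 0, -3, -3, 6, 15, -3, -48, -39, 105, 222.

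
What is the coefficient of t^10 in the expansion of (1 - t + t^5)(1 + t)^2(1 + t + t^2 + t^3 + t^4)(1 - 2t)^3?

(1 - t + t^5) has coefficients 1,-1,0,0,0,1 for degrees 0…5.
(1 + t)^2 has coefficients 1,2,1,0,0,0,0,0,0,0,0 for degrees 0…10.
Multiplying by (1 + t + t^2 + t^3 + t^4) gives running coefficients 1,3,4,4,4,3,1,0,0,0,0 for degrees 0…10.
Finally multiplying by (1 - 2t)^3, the product of all factors after the first has coefficients 1,-3,-2,8,4,-5,-1,-2,-12,-8,0 for degrees 0…10.
[t^10] = 1·0 − 1·(-8) + 1·(-5) = 3.

3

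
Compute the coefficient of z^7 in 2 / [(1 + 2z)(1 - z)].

Partial fractions give a closed form: a_n = (4/3)·(-2)^n + (2/3)·1^n.
At n = 7: a_7 = -170.

-170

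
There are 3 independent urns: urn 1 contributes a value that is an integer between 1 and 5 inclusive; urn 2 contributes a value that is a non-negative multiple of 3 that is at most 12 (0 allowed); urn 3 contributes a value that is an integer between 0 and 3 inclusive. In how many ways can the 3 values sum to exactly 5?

6

The generating function for the choices is (y + y² + y³ + y⁴ + y⁵)·(1 + y³ + y⁶ + y⁹ + y¹²)·(1 + y + y² + y³); the count is [y⁵].
(y + y² + y³ + y⁴ + y⁵) has coefficients 0,1,1,1,1,1 for degrees 0…5.
(1 + y³ + y⁶ + y⁹ + y¹²) has coefficients 1,0,0,1,0,0 for degrees 0…5.
Finally multiplying by (1 + y + y² + y³), the product of all factors after the first has coefficients 1,1,1,2,1,1 for degrees 0…5.
[y⁵] = 1·1 + 1·2 + 1·1 + 1·1 + 1·1 = 6.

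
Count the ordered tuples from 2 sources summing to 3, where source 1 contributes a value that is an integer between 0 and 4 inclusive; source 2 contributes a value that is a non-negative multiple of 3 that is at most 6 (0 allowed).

The generating function for the choices is (1 + z + z^2 + z^3 + z^4)·(1 + z^3 + z^6); the count is [z^3].
(1 + z + z^2 + z^3 + z^4) has coefficients 1,1,1,1 for degrees 0…3.
(1 + z^3 + z^6) has coefficients 1,0,0,1 for degrees 0…3.
[z^3] = 1·1 + 1·0 + 1·0 + 1·1 = 2.

2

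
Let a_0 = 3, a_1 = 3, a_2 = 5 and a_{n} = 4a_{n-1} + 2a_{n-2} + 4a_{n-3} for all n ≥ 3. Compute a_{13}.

The ordinary generating function has denominator 1 - 4q - 2q^2 - 4q^3.
Iterating the recurrence: a_0,…,a_{13} = 3, 3, 5, 38, 174, 792, 3668, 16952, 78312, 361824, 1671728, 7723808, 35685984, 164878464.

164878464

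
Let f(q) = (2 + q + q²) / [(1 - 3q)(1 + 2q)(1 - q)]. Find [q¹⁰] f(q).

Partial fractions give a closed form: a_n = (11/5)·3^n + (7/15)·(-2)^n + (-2/3)·1^n.
At n = 10: a_10 = 130385.

130385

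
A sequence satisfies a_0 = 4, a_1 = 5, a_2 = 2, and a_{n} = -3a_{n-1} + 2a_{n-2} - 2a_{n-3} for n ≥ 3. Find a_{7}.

The ordinary generating function has denominator 1 + 3t - 2t^2 + 2t^3.
Iterating the recurrence: a_0,…,a_{7} = 4, 5, 2, -4, 6, -30, 110, -402.

-402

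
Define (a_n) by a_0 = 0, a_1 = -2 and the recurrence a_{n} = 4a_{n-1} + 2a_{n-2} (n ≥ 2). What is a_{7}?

The ordinary generating function has denominator 1 - 4y - 2y^2.
Iterating the recurrence: a_0,…,a_{7} = 0, -2, -8, -36, -160, -712, -3168, -14096.

-14096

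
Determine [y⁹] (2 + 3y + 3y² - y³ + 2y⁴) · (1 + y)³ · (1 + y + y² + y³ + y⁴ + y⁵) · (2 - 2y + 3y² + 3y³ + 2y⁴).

479

(2 + 3y + 3y² - y³ + 2y⁴) has coefficients 2,3,3,-1,2 for degrees 0…4.
(1 + y)³ has coefficients 1,3,3,1,0,0,0,0,0,0 for degrees 0…9.
Multiplying by (1 + y + y² + y³ + y⁴ + y⁵) gives running coefficients 1,4,7,8,8,8,7,4,1,0 for degrees 0…9.
Finally multiplying by (2 - 2y + 3y² + 3y³ + 2y⁴), the product of all factors after the first has coefficients 2,6,9,17,35,53,60,58,55,47 for degrees 0…9.
[y⁹] = 2·47 + 3·55 + 3·58 − 1·60 + 2·53 = 479.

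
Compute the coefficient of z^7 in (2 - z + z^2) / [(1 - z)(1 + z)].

-1

The denominator gives the recurrence a_n = a_(n−2) for n ≥ 3; the numerator fixes a_0 = 2, a_1 = -1, a_2 = 3.
Iterating: 2, -1, 3, -1, 3, -1, 3, -1, so a_7 = -1.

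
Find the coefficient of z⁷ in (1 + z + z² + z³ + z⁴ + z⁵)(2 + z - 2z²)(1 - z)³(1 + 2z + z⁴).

(1 + z + z² + z³ + z⁴ + z⁵) has coefficients 1,1,1,1,1,1 for degrees 0…5.
(2 + z - 2z²) has coefficients 2,1,-2,0,0,0,0,0 for degrees 0…7.
Multiplying by (1 - z)³ gives running coefficients 2,-5,1,7,-7,2,0,0 for degrees 0…7.
Finally multiplying by (1 + 2z + z⁴), the product of all factors after the first has coefficients 2,-1,-9,9,9,-17,5,7 for degrees 0…7.
[z⁷] = 1·7 + 1·5 + 1·(-17) + 1·9 + 1·9 + 1·(-9) = 4.

4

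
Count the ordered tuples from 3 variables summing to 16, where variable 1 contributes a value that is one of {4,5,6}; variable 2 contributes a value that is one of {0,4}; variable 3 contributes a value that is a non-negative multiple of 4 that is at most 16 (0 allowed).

The generating function for the choices is (z^4 + z^5 + z^6)·(1 + z^4)·(1 + z^4 + z^8 + z^12 + z^16); the count is [z^16].
(z^4 + z^5 + z^6) has coefficients 0,0,0,0,1,1,1 for degrees 0…6.
(1 + z^4) has coefficients 1,0,0,0,1,0,0,0,0,0,0,0,0,0,0,0,0 for degrees 0…16.
Finally multiplying by (1 + z^4 + z^8 + z^12 + z^16), the product of all factors after the first has coefficients 1,0,0,0,2,0,0,0,2,0,0,0,2,0,0,0,2 for degrees 0…16.
[z^16] = 1·2 + 1·0 + 1·0 = 2.

2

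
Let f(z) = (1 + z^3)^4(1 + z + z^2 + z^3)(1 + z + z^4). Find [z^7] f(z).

21

(1 + z^3)^4 has coefficients 1,0,0,4,0,0,6,0 for degrees 0…7.
(1 + z + z^2 + z^3) has coefficients 1,1,1,1,0,0,0,0 for degrees 0…7.
Finally multiplying by (1 + z + z^4), the product of all factors after the first has coefficients 1,2,2,2,2,1,1,1 for degrees 0…7.
[z^7] = 1·1 + 4·2 + 6·2 = 21.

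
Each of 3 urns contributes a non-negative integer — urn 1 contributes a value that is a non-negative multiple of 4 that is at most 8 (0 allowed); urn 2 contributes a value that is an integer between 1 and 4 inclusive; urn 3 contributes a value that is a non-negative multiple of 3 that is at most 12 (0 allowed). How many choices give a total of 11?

4

The generating function for the choices is (1 + x^4 + x^8)·(x + x^2 + x^3 + x^4)·(1 + x^3 + x^6 + x^9 + x^12); the count is [x^11].
(1 + x^4 + x^8) has coefficients 1,0,0,0,1,0,0,0,1 for degrees 0…8.
(x + x^2 + x^3 + x^4) has coefficients 0,1,1,1,1,0,0,0,0,0,0,0 for degrees 0…11.
Finally multiplying by (1 + x^3 + x^6 + x^9 + x^12), the product of all factors after the first has coefficients 0,1,1,1,2,1,1,2,1,1,2,1 for degrees 0…11.
[x^11] = 1·1 + 1·2 + 1·1 = 4.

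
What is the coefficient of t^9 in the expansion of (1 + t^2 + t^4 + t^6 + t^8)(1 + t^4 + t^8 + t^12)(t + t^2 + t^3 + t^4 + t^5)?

(1 + t^2 + t^4 + t^6 + t^8) has coefficients 1,0,1,0,1,0,1,0,1 for degrees 0…8.
(1 + t^4 + t^8 + t^12) has coefficients 1,0,0,0,1,0,0,0,1,0 for degrees 0…9.
Finally multiplying by (t + t^2 + t^3 + t^4 + t^5), the product of all factors after the first has coefficients 0,1,1,1,1,2,1,1,1,2 for degrees 0…9.
[t^9] = 1·2 + 1·1 + 1·2 + 1·1 + 1·1 = 7.

7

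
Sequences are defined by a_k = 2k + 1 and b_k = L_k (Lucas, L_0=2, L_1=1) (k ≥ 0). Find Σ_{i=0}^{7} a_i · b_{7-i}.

This is [x^7] in the product of the two ordinary generating functions.
Σ = 1·29 + 3·18 + 5·11 + 7·7 + 9·4 + 11·3 + 13·1 + 15·2 = 299.

299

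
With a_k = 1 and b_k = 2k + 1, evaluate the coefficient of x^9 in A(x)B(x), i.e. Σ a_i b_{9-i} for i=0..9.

100

This is [x^9] in the product of the two ordinary generating functions.
Σ = 1·19 + 1·17 + 1·15 + 1·13 + 1·11 + 1·9 + 1·7 + 1·5 + 1·3 + 1·1 = 100.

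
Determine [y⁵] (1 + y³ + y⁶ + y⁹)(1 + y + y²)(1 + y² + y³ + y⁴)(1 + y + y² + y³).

13

(1 + y³ + y⁶ + y⁹) has coefficients 1,0,0,1,0,0 for degrees 0…5.
(1 + y + y²) has coefficients 1,1,1,0,0,0 for degrees 0…5.
Multiplying by (1 + y² + y³ + y⁴) gives running coefficients 1,1,2,2,3,2 for degrees 0…5.
Finally multiplying by (1 + y + y² + y³), the product of all factors after the first has coefficients 1,2,4,6,8,9 for degrees 0…5.
[y⁵] = 1·9 + 1·4 = 13.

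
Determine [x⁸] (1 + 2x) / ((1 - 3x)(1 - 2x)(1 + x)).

23921

The denominator gives the recurrence a_n = 4a_(n−1) − a_(n−2) − 6a_(n−3) for n ≥ 3; the numerator fixes a_0 = 1, a_1 = 6, a_2 = 23.
Iterating: 1, 6, 23, 80, 261, 826, 2563, 7860, 23921, so a_8 = 23921.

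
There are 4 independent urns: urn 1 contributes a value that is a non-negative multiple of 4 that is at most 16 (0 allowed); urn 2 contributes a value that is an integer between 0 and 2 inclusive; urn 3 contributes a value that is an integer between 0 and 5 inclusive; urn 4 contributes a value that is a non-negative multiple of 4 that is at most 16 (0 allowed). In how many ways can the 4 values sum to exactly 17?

The generating function for the choices is (1 + z^4 + z^8 + z^12 + z^16)·(1 + z + z^2)·(1 + z + z^2 + z^3 + z^4 + z^5)·(1 + z^4 + z^8 + z^12 + z^16); the count is [z^17].
(1 + z^4 + z^8 + z^12 + z^16) has coefficients 1,0,0,0,1,0,0,0,1,0,0,0,1,0,0,0,1 for degrees 0…16.
(1 + z + z^2) has coefficients 1,1,1,0,0,0,0,0,0,0,0,0,0,0,0,0,0,0 for degrees 0…17.
Multiplying by (1 + z + z^2 + z^3 + z^4 + z^5) gives running coefficients 1,2,3,3,3,3,2,1,0,0,0,0,0,0,0,0,0,0 for degrees 0…17.
Finally multiplying by (1 + z^4 + z^8 + z^12 + z^16), the product of all factors after the first has coefficients 1,2,3,3,4,5,5,4,4,5,5,4,4,5,5,4,4,5 for degrees 0…17.
[z^17] = 1·5 + 1·5 + 1·5 + 1·5 + 1·2 = 22.

22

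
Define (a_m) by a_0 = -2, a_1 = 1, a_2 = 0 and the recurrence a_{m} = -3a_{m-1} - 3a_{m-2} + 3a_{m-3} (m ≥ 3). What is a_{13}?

-38799

The ordinary generating function has denominator 1 + 3x + 3x^2 - 3x^3.
Iterating the recurrence: a_0,…,a_{13} = -2, 1, 0, -9, 30, -63, 72, 63, -594, 1809, -3456, 3159, 6318, -38799.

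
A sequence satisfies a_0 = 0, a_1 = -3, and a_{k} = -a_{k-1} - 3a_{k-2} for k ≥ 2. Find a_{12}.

480

The ordinary generating function has denominator 1 + x + 3x^2.
Iterating the recurrence: a_0,…,a_{12} = 0, -3, 3, 6, -15, -3, 48, -39, -105, 222, 93, -759, 480.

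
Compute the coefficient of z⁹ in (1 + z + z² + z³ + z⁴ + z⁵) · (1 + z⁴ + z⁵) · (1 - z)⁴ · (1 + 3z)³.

(1 + z + z² + z³ + z⁴ + z⁵) has coefficients 1,1,1,1,1,1 for degrees 0…5.
(1 + z⁴ + z⁵) has coefficients 1,0,0,0,1,1,0,0,0,0 for degrees 0…9.
Multiplying by (1 - z)⁴ gives running coefficients 1,-4,6,-4,2,-3,2,2,-3,1 for degrees 0…9.
Finally multiplying by (1 + 3z)³, the product of all factors after the first has coefficients 1,5,-3,-31,20,69,-79,-7,-12,82 for degrees 0…9.
[z⁹] = 1·82 + 1·(-12) + 1·(-7) + 1·(-79) + 1·69 + 1·20 = 73.

73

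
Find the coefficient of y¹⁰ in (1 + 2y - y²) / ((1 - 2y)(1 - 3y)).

The denominator gives the recurrence a_n = 5a_(n−1) − 6a_(n−2) for n ≥ 3; the numerator fixes a_0 = 1, a_1 = 7, a_2 = 28.
Iterating: 1, 7, 28, 98, 322, 1022, 3178, 9758, 29722, 90062, 271978, so a_10 = 271978.

271978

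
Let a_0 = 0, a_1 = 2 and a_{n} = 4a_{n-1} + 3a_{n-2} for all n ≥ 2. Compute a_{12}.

38205200

The ordinary generating function has denominator 1 - 4y - 3y^2.
Iterating the recurrence: a_0,…,a_{12} = 0, 2, 8, 38, 176, 818, 3800, 17654, 82016, 381026, 1770152, 8223686, 38205200.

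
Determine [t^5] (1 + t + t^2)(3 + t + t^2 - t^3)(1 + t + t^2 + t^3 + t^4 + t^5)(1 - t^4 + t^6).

(1 + t + t^2) has coefficients 1,1,1 for degrees 0…2.
(3 + t + t^2 - t^3) has coefficients 3,1,1,-1,0,0 for degrees 0…5.
Multiplying by (1 + t + t^2 + t^3 + t^4 + t^5) gives running coefficients 3,4,5,4,4,4 for degrees 0…5.
Finally multiplying by (1 - t^4 + t^6), the product of all factors after the first has coefficients 3,4,5,4,1,0 for degrees 0…5.
[t^5] = 1·0 + 1·1 + 1·4 = 5.

5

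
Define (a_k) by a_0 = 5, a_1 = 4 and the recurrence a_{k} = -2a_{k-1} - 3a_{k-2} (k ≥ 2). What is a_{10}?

The ordinary generating function has denominator 1 + 2x + 3x^2.
Iterating the recurrence: a_0,…,a_{10} = 5, 4, -23, 34, 1, -104, 205, -98, -419, 1132, -1007.

-1007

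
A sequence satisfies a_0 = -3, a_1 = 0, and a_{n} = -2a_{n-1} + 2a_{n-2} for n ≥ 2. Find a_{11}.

The ordinary generating function has denominator 1 + 2t - 2t^2.
Iterating the recurrence: a_0,…,a_{11} = -3, 0, -6, 12, -36, 96, -264, 720, -1968, 5376, -14688, 40128.

40128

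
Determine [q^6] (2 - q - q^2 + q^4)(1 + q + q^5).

-1

(2 - q - q^2 + q^4) has coefficients 2,-1,-1,0,1 for degrees 0…4.
(1 + q + q^5) has coefficients 1,1,0,0,0,1,0 for degrees 0…6.
[q^6] = 2·0 − 1·1 − 1·0 + 1·0 = -1.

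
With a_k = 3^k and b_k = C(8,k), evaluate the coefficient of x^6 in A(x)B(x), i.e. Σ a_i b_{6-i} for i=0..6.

This is [x^6] in the product of the two ordinary generating functions.
Σ = 1·28 + 3·56 + 9·70 + 27·56 + 81·28 + 243·8 + 729·1 = 7279.

7279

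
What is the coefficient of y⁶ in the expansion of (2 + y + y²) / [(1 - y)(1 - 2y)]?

348

The denominator gives the recurrence a_n = 3a_(n−1) − 2a_(n−2) for n ≥ 3; the numerator fixes a_0 = 2, a_1 = 7, a_2 = 18.
Iterating: 2, 7, 18, 40, 84, 172, 348, so a_6 = 348.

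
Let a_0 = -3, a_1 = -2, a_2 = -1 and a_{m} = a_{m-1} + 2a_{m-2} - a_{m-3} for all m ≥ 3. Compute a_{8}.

-24

The ordinary generating function has denominator 1 - t - 2t^2 + t^3.
Iterating the recurrence: a_0,…,a_{8} = -3, -2, -1, -2, -2, -5, -7, -15, -24.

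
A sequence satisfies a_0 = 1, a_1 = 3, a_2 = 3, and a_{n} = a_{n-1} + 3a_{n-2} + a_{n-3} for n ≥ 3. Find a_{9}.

The ordinary generating function has denominator 1 - t - 3t^2 - t^3.
Iterating the recurrence: a_0,…,a_{9} = 1, 3, 3, 13, 25, 67, 155, 381, 913, 2211.

2211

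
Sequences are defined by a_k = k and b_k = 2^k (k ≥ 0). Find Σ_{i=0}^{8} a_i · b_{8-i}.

The convolution is the x^8 coefficient of A(x)B(x).
Σ = 0·256 + 1·128 + 2·64 + 3·32 + 4·16 + 5·8 + 6·4 + 7·2 + 8·1 = 502.

502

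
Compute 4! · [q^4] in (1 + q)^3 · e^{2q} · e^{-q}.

The EGF product rule gives c_4 = Σ_{k_1+k_2+k_3=4} C(4; k_1,k_2,k_3) · ∏ g_i(k_i), where (1+q)^3 gives the falling factorial (3)_k; e^{2q} gives (2)^k; e^{-q} gives (-1)^k.
g_1(k) for k = 0…4: 1, 3, 6, 6, 0.
g_2(k) for k = 0…4: 1, 2, 4, 8, 16.
g_3(k) for k = 0…4: 1, -1, 1, -1, 1.
First combine the last two factors: h(k) = Σ_j C(k,j)·g_2(j)·g_3(k−j) for k = 0…4: 1, 1, 1, 1, 1.
c_4 = Σ_k C(4,k)·g_1(k)·h(4−k) = 1·1·1 + 4·3·1 + 6·6·1 + 4·6·1 = 1 + 12 + 36 + 24 = 73.

73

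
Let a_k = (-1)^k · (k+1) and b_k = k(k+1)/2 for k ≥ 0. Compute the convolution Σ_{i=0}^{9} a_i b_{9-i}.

15

This is [x^9] in the product of the two ordinary generating functions.
Σ = 1·45 − 2·36 + 3·28 − 4·21 + 5·15 − 6·10 + 7·6 − 8·3 + 9·1 − 10·0 = 15.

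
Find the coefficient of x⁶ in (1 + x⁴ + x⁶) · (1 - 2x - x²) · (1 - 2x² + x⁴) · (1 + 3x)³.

177

(1 + x⁴ + x⁶) has coefficients 1,0,0,0,1,0,1 for degrees 0…6.
(1 - 2x - x²) has coefficients 1,-2,-1,0,0,0,0 for degrees 0…6.
Multiplying by (1 - 2x² + x⁴) gives running coefficients 1,-2,-3,4,3,-2,-1 for degrees 0…6.
Finally multiplying by (1 + 3x)³, the product of all factors after the first has coefficients 1,7,6,-50,-96,52,170 for degrees 0…6.
[x⁶] = 1·170 + 1·6 + 1·1 = 177.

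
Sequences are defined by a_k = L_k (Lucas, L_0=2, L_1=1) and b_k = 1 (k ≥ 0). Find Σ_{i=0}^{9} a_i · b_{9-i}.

This is [x^9] in the product of the two ordinary generating functions.
Σ = 2·1 + 1·1 + 3·1 + 4·1 + 7·1 + 11·1 + 18·1 + 29·1 + 47·1 + 76·1 = 198.

198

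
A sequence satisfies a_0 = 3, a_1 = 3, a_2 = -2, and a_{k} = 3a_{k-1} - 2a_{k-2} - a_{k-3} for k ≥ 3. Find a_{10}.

-809

The ordinary generating function has denominator 1 - 3z + 2z^2 + z^3.
Iterating the recurrence: a_0,…,a_{10} = 3, 3, -2, -15, -44, -100, -197, -347, -547, -750, -809.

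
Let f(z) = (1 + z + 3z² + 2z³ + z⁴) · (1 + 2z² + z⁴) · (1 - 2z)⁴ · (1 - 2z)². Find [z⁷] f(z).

(1 + z + 3z² + 2z³ + z⁴) has coefficients 1,1,3,2,1 for degrees 0…4.
(1 + 2z² + z⁴) has coefficients 1,0,2,0,1,0,0,0 for degrees 0…7.
Multiplying by (1 - 2z)⁴ gives running coefficients 1,-8,26,-48,65,-72,56,-32 for degrees 0…7.
Finally multiplying by (1 - 2z)², the product of all factors after the first has coefficients 1,-12,62,-184,361,-524,604,-544 for degrees 0…7.
[z⁷] = 1·(-544) + 1·604 + 3·(-524) + 2·361 + 1·(-184) = -974.

-974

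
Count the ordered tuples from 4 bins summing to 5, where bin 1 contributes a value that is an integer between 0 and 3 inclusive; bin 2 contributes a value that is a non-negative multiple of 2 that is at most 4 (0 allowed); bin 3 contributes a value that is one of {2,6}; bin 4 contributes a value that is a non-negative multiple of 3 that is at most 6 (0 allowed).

The generating function for the choices is (1 + y + y² + y³)·(1 + y² + y⁴)·(y² + y⁶)·(1 + y³ + y⁶); the count is [y⁵].
(1 + y + y² + y³) has coefficients 1,1,1,1 for degrees 0…3.
(1 + y² + y⁴) has coefficients 1,0,1,0,1,0 for degrees 0…5.
Multiplying by (y² + y⁶) gives running coefficients 0,0,1,0,1,0 for degrees 0…5.
Finally multiplying by (1 + y³ + y⁶), the product of all factors after the first has coefficients 0,0,1,0,1,1 for degrees 0…5.
[y⁵] = 1·1 + 1·1 + 1·0 + 1·1 = 3.

3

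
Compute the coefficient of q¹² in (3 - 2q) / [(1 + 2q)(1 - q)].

10923

Partial fractions give a closed form: a_n = (8/3)·(-2)^n + (1/3)·1^n.
At n = 12: a_12 = 10923.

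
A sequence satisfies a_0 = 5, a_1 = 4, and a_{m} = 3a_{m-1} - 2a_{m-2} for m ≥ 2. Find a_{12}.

The ordinary generating function has denominator 1 - 3x + 2x^2.
Iterating the recurrence: a_0,…,a_{12} = 5, 4, 2, -2, -10, -26, -58, -122, -250, -506, -1018, -2042, -4090.

-4090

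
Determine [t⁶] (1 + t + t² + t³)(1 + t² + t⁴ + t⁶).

2

(1 + t + t² + t³) has coefficients 1,1,1,1 for degrees 0…3.
(1 + t² + t⁴ + t⁶) has coefficients 1,0,1,0,1,0,1 for degrees 0…6.
[t⁶] = 1·1 + 1·0 + 1·1 + 1·0 = 2.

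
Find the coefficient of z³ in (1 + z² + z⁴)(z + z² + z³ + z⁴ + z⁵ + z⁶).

(1 + z² + z⁴) has coefficients 1,0,1,0 for degrees 0…3.
(z + z² + z³ + z⁴ + z⁵ + z⁶) has coefficients 0,1,1,1 for degrees 0…3.
[z³] = 1·1 + 1·1 = 2.

2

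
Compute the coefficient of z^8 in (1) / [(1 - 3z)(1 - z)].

9841

Partial fractions give a closed form: a_n = (3/2)·3^n + (-1/2)·1^n.
At n = 8: a_8 = 9841.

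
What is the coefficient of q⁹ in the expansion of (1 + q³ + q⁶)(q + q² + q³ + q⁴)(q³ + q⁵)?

(1 + q³ + q⁶) has coefficients 1,0,0,1,0,0,1 for degrees 0…6.
(q + q² + q³ + q⁴) has coefficients 0,1,1,1,1,0,0,0,0,0 for degrees 0…9.
Finally multiplying by (q³ + q⁵), the product of all factors after the first has coefficients 0,0,0,0,1,1,2,2,1,1 for degrees 0…9.
[q⁹] = 1·1 + 1·2 + 1·0 = 3.

3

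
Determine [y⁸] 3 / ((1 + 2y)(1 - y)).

513

Partial fractions give a closed form: a_n = (2)·(-2)^n + (1)·1^n.
At n = 8: a_8 = 513.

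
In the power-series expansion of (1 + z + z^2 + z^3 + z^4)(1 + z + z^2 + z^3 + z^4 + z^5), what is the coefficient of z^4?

5

(1 + z + z^2 + z^3 + z^4) has coefficients 1,1,1,1,1 for degrees 0…4.
(1 + z + z^2 + z^3 + z^4 + z^5) has coefficients 1,1,1,1,1 for degrees 0…4.
[z^4] = 1·1 + 1·1 + 1·1 + 1·1 + 1·1 = 5.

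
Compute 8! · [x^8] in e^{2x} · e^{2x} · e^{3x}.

The EGF product rule gives c_8 = Σ_{k_1+k_2+k_3=8} C(8; k_1,k_2,k_3) · ∏ g_i(k_i), where e^{2x} gives (2)^k; e^{2x} gives (2)^k; e^{3x} gives (3)^k.
g_1(k) for k = 0…8: 1, 2, 4, 8, 16, 32, 64, 128, 256.
g_2(k) for k = 0…8: 1, 2, 4, 8, 16, 32, 64, 128, 256.
g_3(k) for k = 0…8: 1, 3, 9, 27, 81, 243, 729, 2187, 6561.
First combine the last two factors: h(k) = Σ_j C(k,j)·g_2(j)·g_3(k−j) for k = 0…8: 1, 5, 25, 125, 625, 3125, 15625, 78125, 390625.
c_8 = Σ_k C(8,k)·g_1(k)·h(8−k) = 1·1·390625 + 8·2·78125 + 28·4·15625 + 56·8·3125 + 70·16·625 + 56·32·125 + 28·64·25 + 8·128·5 + 1·256·1 = 390625 + 1250000 + 1750000 + 1400000 + 700000 + 224000 + 44800 + 5120 + 256 = 5764801.

5764801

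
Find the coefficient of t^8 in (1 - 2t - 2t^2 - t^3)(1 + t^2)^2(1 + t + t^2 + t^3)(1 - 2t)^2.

-23

(1 - 2t - 2t^2 - t^3) has coefficients 1,-2,-2,-1 for degrees 0…3.
(1 + t^2)^2 has coefficients 1,0,2,0,1,0,0,0,0 for degrees 0…8.
Multiplying by (1 + t + t^2 + t^3) gives running coefficients 1,1,3,3,3,3,1,1,0 for degrees 0…8.
Finally multiplying by (1 - 2t)^2, the product of all factors after the first has coefficients 1,-3,3,-5,3,3,1,9,0 for degrees 0…8.
[t^8] = 1·0 − 2·9 − 2·1 − 1·3 = -23.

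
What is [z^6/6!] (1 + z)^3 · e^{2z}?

3040

The EGF product rule gives c_6 = Σ_{k_1+k_2=6} C(6; k_1,k_2) · ∏ g_i(k_i), where (1+z)^3 gives the falling factorial (3)_k; e^{2z} gives (2)^k.
g_1(k) for k = 0…6: 1, 3, 6, 6, 0, 0, 0.
g_2(k) for k = 0…6: 1, 2, 4, 8, 16, 32, 64.
c_6 = Σ_k C(6,k)·g_1(k)·g_2(6−k) = 1·1·64 + 6·3·32 + 15·6·16 + 20·6·8 = 64 + 576 + 1440 + 960 = 3040.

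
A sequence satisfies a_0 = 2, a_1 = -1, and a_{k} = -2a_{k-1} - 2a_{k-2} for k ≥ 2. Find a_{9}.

-16

The ordinary generating function has denominator 1 + 2y + 2y^2.
Iterating the recurrence: a_0,…,a_{9} = 2, -1, -2, 6, -8, 4, 8, -24, 32, -16.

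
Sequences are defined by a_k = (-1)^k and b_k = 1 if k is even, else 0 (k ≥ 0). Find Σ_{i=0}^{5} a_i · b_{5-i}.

-3

This is [x^5] in the product of the two ordinary generating functions.
Σ = 1·0 − 1·1 + 1·0 − 1·1 + 1·0 − 1·1 = -3.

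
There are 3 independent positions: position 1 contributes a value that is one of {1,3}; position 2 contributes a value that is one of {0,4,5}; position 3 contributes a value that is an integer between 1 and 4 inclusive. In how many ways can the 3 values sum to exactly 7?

The generating function for the choices is (y + y^3)·(1 + y^4 + y^5)·(y + y^2 + y^3 + y^4); the count is [y^7].
(y + y^3) has coefficients 0,1,0,1 for degrees 0…3.
(1 + y^4 + y^5) has coefficients 1,0,0,0,1,1,0,0 for degrees 0…7.
Finally multiplying by (y + y^2 + y^3 + y^4), the product of all factors after the first has coefficients 0,1,1,1,1,1,2,2 for degrees 0…7.
[y^7] = 1·2 + 1·1 = 3.

3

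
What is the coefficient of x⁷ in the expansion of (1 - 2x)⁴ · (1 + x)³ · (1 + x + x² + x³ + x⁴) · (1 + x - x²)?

30

(1 - 2x)⁴ has coefficients 1,-8,24,-32,16 for degrees 0…4.
(1 + x)³ has coefficients 1,3,3,1,0,0,0,0 for degrees 0…7.
Multiplying by (1 + x + x² + x³ + x⁴) gives running coefficients 1,4,7,8,8,7,4,1 for degrees 0…7.
Finally multiplying by (1 + x - x²), the product of all factors after the first has coefficients 1,5,10,11,9,7,3,-2 for degrees 0…7.
[x⁷] = 1·(-2) − 8·3 + 24·7 − 32·9 + 16·11 = 30.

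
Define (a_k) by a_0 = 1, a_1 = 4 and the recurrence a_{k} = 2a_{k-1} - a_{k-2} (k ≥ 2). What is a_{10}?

The ordinary generating function has denominator 1 - 2t + t^2.
Iterating the recurrence: a_0,…,a_{10} = 1, 4, 7, 10, 13, 16, 19, 22, 25, 28, 31.

31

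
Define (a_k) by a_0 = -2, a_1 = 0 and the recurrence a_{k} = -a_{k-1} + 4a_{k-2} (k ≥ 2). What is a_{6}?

-232

The ordinary generating function has denominator 1 + x - 4x^2.
Iterating the recurrence: a_0,…,a_{6} = -2, 0, -8, 8, -40, 72, -232.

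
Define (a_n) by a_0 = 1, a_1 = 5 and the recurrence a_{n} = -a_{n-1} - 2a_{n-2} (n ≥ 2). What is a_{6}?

-23

The ordinary generating function has denominator 1 + t + 2t^2.
Iterating the recurrence: a_0,…,a_{6} = 1, 5, -7, -3, 17, -11, -23.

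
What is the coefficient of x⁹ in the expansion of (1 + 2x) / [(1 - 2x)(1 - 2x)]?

9728

The denominator gives the recurrence a_n = 4a_(n−1) − 4a_(n−2) for n ≥ 2; the numerator fixes a_0 = 1, a_1 = 6.
Iterating: 1, 6, 20, 56, 144, 352, 832, 1920, 4352, 9728, so a_9 = 9728.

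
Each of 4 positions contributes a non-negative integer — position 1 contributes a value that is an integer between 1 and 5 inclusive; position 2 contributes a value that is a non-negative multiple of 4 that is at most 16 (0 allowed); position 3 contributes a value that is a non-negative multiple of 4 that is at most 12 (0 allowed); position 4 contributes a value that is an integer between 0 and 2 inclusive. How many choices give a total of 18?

The generating function for the choices is (y + y² + y³ + y⁴ + y⁵)·(1 + y⁴ + y⁸ + y¹² + y¹⁶)·(1 + y⁴ + y⁸ + y¹²)·(1 + y + y²); the count is [y¹⁸].
(y + y² + y³ + y⁴ + y⁵) has coefficients 0,1,1,1,1,1 for degrees 0…5.
(1 + y⁴ + y⁸ + y¹² + y¹⁶) has coefficients 1,0,0,0,1,0,0,0,1,0,0,0,1,0,0,0,1,0,0 for degrees 0…18.
Multiplying by (1 + y⁴ + y⁸ + y¹²) gives running coefficients 1,0,0,0,2,0,0,0,3,0,0,0,4,0,0,0,4,0,0 for degrees 0…18.
Finally multiplying by (1 + y + y²), the product of all factors after the first has coefficients 1,1,1,0,2,2,2,0,3,3,3,0,4,4,4,0,4,4,4 for degrees 0…18.
[y¹⁸] = 1·4 + 1·4 + 1·0 + 1·4 + 1·4 = 16.

16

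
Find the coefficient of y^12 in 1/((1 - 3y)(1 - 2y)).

The denominator gives the recurrence a_n = 5a_(n−1) − 6a_(n−2) for n ≥ 2; the numerator fixes a_0 = 1, a_1 = 5.
Iterating: 1, 5, 19, 65, 211, 665, 2059, 6305, 19171, 58025, 175099, 527345, 1586131, so a_12 = 1586131.

1586131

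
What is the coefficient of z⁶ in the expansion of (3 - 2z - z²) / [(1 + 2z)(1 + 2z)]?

1648

The denominator gives the recurrence a_n = −4a_(n−1) − 4a_(n−2) for n ≥ 3; the numerator fixes a_0 = 3, a_1 = -14, a_2 = 43.
Iterating: 3, -14, 43, -116, 292, -704, 1648, so a_6 = 1648.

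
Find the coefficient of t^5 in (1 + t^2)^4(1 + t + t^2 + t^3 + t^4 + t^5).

(1 + t^2)^4 has coefficients 1,0,4,0,6,0 for degrees 0…5.
(1 + t + t^2 + t^3 + t^4 + t^5) has coefficients 1,1,1,1,1,1 for degrees 0…5.
[t^5] = 1·1 + 4·1 + 6·1 = 11.

11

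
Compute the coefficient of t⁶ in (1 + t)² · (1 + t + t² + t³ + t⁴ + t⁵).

3

(1 + t)² has coefficients 1,2,1 for degrees 0…2.
(1 + t + t² + t³ + t⁴ + t⁵) has coefficients 1,1,1,1,1,1,0 for degrees 0…6.
[t⁶] = 1·0 + 2·1 + 1·1 = 3.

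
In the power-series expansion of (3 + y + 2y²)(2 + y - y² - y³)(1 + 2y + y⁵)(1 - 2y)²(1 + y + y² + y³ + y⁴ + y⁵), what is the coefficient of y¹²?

-13

(3 + y + 2y²) has coefficients 3,1,2 for degrees 0…2.
(2 + y - y² - y³) has coefficients 2,1,-1,-1,0,0,0,0,0,0,0,0,0 for degrees 0…12.
Multiplying by (1 + 2y + y⁵) gives running coefficients 2,5,1,-3,-2,2,1,-1,-1,0,0,0,0 for degrees 0…12.
Multiplying by (1 - 2y)² gives running coefficients 2,-3,-11,13,14,-2,-15,3,7,0,-4,0,0 for degrees 0…12.
Finally multiplying by (1 + y + y² + y³ + y⁴ + y⁵), the product of all factors after the first has coefficients 2,-1,-12,1,15,13,-4,2,20,7,-11,-9,6 for degrees 0…12.
[y¹²] = 3·6 + 1·(-9) + 2·(-11) = -13.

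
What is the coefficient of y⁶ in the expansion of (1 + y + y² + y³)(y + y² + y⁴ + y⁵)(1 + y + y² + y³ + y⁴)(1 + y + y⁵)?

24

(1 + y + y² + y³) has coefficients 1,1,1,1 for degrees 0…3.
(y + y² + y⁴ + y⁵) has coefficients 0,1,1,0,1,1,0 for degrees 0…6.
Multiplying by (1 + y + y² + y³ + y⁴) gives running coefficients 0,1,2,2,3,4,3 for degrees 0…6.
Finally multiplying by (1 + y + y⁵), the product of all factors after the first has coefficients 0,1,3,4,5,7,8 for degrees 0…6.
[y⁶] = 1·8 + 1·7 + 1·5 + 1·4 = 24.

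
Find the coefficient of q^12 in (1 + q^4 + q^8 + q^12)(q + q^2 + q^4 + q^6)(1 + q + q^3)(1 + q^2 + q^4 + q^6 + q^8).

12

(1 + q^4 + q^8 + q^12) has coefficients 1,0,0,0,1,0,0,0,1,0,0,0,1 for degrees 0…12.
(q + q^2 + q^4 + q^6) has coefficients 0,1,1,0,1,0,1,0,0,0,0,0,0 for degrees 0…12.
Multiplying by (1 + q + q^3) gives running coefficients 0,1,2,1,2,2,1,2,0,1,0,0,0 for degrees 0…12.
Finally multiplying by (1 + q^2 + q^4 + q^6 + q^8), the product of all factors after the first has coefficients 0,1,2,2,4,4,5,6,5,7,5,6,3 for degrees 0…12.
[q^12] = 1·3 + 1·5 + 1·4 + 1·0 = 12.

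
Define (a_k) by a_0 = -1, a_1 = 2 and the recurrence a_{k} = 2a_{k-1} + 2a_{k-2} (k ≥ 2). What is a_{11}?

The ordinary generating function has denominator 1 - 2x - 2x^2.
Iterating the recurrence: a_0,…,a_{11} = -1, 2, 2, 8, 20, 56, 152, 416, 1136, 3104, 8480, 23168.

23168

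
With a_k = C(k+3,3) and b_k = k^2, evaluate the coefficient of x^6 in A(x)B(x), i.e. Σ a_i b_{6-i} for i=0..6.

672

This is [x^6] in the product of the two ordinary generating functions.
Σ = 1·36 + 4·25 + 10·16 + 20·9 + 35·4 + 56·1 + 84·0 = 672.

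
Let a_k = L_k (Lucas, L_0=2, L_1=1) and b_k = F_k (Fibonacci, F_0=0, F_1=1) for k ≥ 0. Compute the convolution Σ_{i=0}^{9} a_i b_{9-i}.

340

Write out a_i and b_{9-i} for i = 0,…,9 and sum the products.
Σ = 2·34 + 1·21 + 3·13 + 4·8 + 7·5 + 11·3 + 18·2 + 29·1 + 47·1 + 76·0 = 340.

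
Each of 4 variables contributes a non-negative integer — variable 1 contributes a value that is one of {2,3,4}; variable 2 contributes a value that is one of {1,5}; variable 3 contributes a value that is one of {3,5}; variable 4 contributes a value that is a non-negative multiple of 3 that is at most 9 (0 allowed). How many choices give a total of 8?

2

The generating function for the choices is (t^2 + t^3 + t^4)·(t + t^5)·(t^3 + t^5)·(1 + t^3 + t^6 + t^9); the count is [t^8].
(t^2 + t^3 + t^4) has coefficients 0,0,1,1,1 for degrees 0…4.
(t + t^5) has coefficients 0,1,0,0,0,1,0,0,0 for degrees 0…8.
Multiplying by (t^3 + t^5) gives running coefficients 0,0,0,0,1,0,1,0,1 for degrees 0…8.
Finally multiplying by (1 + t^3 + t^6 + t^9), the product of all factors after the first has coefficients 0,0,0,0,1,0,1,1,1 for degrees 0…8.
[t^8] = 1·1 + 1·0 + 1·1 = 2.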